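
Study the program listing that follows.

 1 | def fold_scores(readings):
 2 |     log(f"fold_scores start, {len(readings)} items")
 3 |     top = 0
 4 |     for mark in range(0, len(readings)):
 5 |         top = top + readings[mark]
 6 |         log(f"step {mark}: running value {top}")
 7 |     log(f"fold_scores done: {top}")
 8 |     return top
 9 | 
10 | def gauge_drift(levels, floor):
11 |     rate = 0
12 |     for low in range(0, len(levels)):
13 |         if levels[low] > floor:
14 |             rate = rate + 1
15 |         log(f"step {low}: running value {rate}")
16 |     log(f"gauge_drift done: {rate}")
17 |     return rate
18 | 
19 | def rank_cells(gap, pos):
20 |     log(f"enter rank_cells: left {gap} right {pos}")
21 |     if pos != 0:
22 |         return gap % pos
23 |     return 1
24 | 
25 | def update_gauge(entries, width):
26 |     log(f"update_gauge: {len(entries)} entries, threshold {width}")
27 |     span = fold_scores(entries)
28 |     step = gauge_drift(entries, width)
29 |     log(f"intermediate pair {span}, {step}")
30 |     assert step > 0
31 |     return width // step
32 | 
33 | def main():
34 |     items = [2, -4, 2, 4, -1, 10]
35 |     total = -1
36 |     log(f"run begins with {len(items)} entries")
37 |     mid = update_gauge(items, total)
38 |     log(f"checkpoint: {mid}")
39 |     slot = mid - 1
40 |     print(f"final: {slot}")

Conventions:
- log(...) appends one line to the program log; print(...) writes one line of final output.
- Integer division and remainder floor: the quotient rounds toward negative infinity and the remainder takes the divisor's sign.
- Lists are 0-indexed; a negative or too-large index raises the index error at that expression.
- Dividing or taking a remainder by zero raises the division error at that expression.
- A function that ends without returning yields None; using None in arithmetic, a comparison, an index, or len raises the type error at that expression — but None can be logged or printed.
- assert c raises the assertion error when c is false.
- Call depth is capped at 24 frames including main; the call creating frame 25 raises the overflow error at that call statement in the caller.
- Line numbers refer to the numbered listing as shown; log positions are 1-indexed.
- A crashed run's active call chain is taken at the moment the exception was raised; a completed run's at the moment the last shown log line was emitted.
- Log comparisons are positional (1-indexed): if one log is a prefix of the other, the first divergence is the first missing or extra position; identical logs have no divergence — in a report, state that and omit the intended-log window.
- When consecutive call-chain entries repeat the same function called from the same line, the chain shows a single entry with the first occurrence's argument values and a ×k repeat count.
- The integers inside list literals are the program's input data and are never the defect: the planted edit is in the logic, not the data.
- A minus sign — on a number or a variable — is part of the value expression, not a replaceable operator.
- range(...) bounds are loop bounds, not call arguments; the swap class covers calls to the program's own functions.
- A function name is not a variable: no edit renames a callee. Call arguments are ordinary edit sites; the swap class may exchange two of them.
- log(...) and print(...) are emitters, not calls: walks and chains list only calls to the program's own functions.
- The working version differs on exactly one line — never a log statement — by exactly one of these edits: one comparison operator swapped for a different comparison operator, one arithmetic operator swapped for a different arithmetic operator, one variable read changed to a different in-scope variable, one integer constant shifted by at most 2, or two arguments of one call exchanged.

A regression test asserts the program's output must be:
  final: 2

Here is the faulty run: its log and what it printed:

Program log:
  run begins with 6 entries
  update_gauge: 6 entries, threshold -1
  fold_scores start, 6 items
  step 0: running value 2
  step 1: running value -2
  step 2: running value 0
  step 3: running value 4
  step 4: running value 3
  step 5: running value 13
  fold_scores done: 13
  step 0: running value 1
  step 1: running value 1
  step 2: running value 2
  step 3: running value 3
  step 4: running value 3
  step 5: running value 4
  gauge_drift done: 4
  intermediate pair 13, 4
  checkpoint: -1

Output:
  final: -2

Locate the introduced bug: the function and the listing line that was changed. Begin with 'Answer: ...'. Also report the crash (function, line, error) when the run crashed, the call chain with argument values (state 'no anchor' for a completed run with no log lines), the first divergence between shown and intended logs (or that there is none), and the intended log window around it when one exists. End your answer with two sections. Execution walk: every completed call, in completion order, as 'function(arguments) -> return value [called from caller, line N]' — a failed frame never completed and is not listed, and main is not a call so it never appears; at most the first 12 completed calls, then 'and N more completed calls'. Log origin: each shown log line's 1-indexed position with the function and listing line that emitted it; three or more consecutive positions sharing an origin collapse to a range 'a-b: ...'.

Answer: the defect is in update_gauge at line 31.
Key fact: The earliest visible damage is log position 19 — 'checkpoint: -1' rather than the intended 'checkpoint: 3'.
Call chain: main.
First divergence: at position 19 the run shows 'checkpoint: -1' where the working version logs 'checkpoint: 3'.
Intended log window:
  17: gauge_drift done: 4
  18: intermediate pair 13, 4
  19: checkpoint: 3
Execution walk:
  fold_scores([2, -4, 2, 4, -1, 10]) -> 13  [called from update_gauge, line 27]
  gauge_drift([2, -4, 2, 4, -1, 10], -1) -> 4  [called from update_gauge, line 28]
  update_gauge([2, -4, 2, 4, -1, 10], -1) -> -1  [called from main, line 37]
Log line origins:
  1: emitted by main (line 36)
  2: emitted by update_gauge (line 26)
  3: emitted by fold_scores (line 2)
  4-9: emitted by fold_scores (line 6)
  10: emitted by fold_scores (line 7)
  11-16: emitted by gauge_drift (line 15)
  17: emitted by gauge_drift (line 16)
  18: emitted by update_gauge (line 29)
  19: emitted by main (line 38)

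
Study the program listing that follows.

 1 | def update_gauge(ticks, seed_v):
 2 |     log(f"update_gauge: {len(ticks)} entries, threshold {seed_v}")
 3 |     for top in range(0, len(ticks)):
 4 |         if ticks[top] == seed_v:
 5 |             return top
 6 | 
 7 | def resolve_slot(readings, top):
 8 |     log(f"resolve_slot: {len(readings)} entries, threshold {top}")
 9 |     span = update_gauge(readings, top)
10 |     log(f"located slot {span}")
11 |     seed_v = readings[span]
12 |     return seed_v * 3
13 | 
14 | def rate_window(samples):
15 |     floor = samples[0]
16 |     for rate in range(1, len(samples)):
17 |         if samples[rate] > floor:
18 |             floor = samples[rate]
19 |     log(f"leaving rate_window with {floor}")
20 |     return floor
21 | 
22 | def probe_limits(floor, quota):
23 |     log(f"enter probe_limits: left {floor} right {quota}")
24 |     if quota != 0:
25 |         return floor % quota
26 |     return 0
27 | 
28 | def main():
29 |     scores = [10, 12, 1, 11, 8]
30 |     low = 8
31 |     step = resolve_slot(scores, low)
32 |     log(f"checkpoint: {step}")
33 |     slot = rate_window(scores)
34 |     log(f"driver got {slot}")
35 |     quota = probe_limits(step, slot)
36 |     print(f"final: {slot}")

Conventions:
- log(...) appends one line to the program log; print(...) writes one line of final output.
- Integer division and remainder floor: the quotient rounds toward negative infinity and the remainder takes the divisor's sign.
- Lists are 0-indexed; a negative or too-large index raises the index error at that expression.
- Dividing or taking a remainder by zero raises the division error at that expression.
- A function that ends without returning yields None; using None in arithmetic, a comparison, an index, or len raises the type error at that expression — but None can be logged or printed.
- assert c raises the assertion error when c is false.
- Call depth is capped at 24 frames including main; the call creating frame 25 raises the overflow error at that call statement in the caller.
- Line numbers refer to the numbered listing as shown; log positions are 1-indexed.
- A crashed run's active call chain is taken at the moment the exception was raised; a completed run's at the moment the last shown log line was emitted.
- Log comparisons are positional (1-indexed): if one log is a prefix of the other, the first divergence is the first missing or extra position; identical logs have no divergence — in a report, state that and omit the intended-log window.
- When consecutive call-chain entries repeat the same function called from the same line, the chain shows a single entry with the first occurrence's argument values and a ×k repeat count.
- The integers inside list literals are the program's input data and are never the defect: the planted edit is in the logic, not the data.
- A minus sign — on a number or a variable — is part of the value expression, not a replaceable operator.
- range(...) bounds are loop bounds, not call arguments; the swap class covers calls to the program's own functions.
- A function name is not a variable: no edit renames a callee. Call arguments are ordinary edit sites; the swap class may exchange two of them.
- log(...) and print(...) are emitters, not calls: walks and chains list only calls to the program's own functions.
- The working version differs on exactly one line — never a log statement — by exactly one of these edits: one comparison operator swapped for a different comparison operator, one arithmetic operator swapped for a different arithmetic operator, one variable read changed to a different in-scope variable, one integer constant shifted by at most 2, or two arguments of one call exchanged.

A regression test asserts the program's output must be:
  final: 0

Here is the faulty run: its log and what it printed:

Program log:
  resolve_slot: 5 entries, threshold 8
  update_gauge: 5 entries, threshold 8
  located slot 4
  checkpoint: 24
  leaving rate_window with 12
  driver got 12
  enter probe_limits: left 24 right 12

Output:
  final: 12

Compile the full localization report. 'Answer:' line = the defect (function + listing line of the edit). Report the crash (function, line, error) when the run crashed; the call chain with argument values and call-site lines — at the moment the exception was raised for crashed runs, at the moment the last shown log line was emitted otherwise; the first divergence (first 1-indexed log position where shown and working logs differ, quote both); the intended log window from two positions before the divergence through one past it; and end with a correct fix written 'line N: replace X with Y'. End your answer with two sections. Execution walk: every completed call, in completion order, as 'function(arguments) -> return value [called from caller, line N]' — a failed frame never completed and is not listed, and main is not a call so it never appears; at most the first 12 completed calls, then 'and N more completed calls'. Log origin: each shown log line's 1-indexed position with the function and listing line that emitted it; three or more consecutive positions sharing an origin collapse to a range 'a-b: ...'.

Answer: the defect is in main at line 36.
Key fact: Every logged value matches the working version; the printed result is what differs.
Call chain: main -> probe_limits(24, 12) (called at line 35).
First divergence: none — the logs agree in full.
Execution walk:
  update_gauge([10, 12, 1, 11, 8], 8) -> 4  [called from resolve_slot, line 9]
  resolve_slot([10, 12, 1, 11, 8], 8) -> 24  [called from main, line 31]
  rate_window([10, 12, 1, 11, 8]) -> 12  [called from main, line 33]
  probe_limits(24, 12) -> 0  [called from main, line 35]
Log origin:
  1 — resolve_slot, line 8
  2 — update_gauge, line 2
  3 — resolve_slot, line 10
  4 — main, line 32
  5 — rate_window, line 19
  6 — main, line 34
  7 — probe_limits, line 23
A correct fix: line 36: replace `slot` with `quota`.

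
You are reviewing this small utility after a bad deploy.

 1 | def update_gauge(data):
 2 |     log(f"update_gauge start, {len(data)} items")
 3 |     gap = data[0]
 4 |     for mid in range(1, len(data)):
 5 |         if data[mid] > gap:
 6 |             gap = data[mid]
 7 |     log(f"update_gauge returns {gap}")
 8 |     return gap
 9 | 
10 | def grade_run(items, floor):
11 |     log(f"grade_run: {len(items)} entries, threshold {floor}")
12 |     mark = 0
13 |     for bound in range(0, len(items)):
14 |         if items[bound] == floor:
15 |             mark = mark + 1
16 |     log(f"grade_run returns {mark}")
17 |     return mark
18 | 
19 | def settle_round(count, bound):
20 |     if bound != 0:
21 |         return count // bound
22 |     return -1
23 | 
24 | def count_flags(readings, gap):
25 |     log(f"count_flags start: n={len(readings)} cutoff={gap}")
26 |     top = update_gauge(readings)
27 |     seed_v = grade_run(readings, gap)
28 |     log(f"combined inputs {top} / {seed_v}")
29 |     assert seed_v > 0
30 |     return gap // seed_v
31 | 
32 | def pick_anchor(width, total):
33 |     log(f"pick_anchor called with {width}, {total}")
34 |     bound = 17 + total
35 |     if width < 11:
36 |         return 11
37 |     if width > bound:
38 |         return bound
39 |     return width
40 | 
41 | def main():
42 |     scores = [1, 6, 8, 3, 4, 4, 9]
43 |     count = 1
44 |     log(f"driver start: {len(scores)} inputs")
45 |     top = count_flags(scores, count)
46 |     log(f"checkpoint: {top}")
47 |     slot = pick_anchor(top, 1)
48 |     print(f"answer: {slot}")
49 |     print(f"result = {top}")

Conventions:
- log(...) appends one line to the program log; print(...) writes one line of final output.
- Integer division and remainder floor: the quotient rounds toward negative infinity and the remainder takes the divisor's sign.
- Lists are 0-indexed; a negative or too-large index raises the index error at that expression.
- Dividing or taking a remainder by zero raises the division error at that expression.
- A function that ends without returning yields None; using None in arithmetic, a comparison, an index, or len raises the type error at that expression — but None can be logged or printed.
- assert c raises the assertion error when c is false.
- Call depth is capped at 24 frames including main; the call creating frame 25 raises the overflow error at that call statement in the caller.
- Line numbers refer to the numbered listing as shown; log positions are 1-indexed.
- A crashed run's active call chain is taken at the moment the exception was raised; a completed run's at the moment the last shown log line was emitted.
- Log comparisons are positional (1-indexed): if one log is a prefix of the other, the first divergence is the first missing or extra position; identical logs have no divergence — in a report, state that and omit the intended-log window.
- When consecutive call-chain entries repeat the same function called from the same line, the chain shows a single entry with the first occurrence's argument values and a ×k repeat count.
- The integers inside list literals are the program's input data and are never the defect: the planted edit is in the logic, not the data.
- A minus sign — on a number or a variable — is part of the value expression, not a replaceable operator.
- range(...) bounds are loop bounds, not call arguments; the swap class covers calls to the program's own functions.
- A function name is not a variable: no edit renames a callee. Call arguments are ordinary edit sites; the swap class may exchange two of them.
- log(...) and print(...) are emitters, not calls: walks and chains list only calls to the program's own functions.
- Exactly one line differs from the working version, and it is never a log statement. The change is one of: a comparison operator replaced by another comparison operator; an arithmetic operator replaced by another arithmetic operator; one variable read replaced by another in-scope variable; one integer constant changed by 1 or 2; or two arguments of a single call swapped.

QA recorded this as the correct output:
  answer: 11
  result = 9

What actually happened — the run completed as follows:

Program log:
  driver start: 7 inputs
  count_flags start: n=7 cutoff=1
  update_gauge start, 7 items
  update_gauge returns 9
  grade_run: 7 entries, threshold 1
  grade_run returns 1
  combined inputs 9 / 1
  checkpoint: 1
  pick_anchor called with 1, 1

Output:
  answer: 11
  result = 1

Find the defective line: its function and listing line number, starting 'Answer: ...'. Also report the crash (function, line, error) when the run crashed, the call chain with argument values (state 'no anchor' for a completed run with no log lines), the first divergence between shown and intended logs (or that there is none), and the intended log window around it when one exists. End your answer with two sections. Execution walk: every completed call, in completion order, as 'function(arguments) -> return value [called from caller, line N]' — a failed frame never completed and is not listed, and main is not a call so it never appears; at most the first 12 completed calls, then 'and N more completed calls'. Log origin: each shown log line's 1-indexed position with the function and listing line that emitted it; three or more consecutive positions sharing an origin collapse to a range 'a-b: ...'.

Answer: the defect is in count_flags at line 30.
The tell: The log first diverges at position 8: the faulty run prints 'checkpoint: 1' where the working version prints 'checkpoint: 9'.
Call chain: main -> pick_anchor(1, 1) (called at line 47).
First divergence: position 8 — shown 'checkpoint: 1', intended 'checkpoint: 9'.
Intended log window:
  6: grade_run returns 1
  7: combined inputs 9 / 1
  8: checkpoint: 9
  9: pick_anchor called with 9, 1
Execution walk:
  update_gauge([1, 6, 8, 3, 4, 4, 9]) -> 9  [called from count_flags, line 26]
  grade_run([1, 6, 8, 3, 4, 4, 9], 1) -> 1  [called from count_flags, line 27]
  count_flags([1, 6, 8, 3, 4, 4, 9], 1) -> 1  [called from main, line 45]
  pick_anchor(1, 1) -> 11  [called from main, line 47]
Origin of each log line:
  1: emitted by main (line 44)
  2: emitted by count_flags (line 25)
  3: emitted by update_gauge (line 2)
  4: emitted by update_gauge (line 7)
  5: emitted by grade_run (line 11)
  6: emitted by grade_run (line 16)
  7: emitted by count_flags (line 28)
  8: emitted by main (line 46)
  9: emitted by pick_anchor (line 33)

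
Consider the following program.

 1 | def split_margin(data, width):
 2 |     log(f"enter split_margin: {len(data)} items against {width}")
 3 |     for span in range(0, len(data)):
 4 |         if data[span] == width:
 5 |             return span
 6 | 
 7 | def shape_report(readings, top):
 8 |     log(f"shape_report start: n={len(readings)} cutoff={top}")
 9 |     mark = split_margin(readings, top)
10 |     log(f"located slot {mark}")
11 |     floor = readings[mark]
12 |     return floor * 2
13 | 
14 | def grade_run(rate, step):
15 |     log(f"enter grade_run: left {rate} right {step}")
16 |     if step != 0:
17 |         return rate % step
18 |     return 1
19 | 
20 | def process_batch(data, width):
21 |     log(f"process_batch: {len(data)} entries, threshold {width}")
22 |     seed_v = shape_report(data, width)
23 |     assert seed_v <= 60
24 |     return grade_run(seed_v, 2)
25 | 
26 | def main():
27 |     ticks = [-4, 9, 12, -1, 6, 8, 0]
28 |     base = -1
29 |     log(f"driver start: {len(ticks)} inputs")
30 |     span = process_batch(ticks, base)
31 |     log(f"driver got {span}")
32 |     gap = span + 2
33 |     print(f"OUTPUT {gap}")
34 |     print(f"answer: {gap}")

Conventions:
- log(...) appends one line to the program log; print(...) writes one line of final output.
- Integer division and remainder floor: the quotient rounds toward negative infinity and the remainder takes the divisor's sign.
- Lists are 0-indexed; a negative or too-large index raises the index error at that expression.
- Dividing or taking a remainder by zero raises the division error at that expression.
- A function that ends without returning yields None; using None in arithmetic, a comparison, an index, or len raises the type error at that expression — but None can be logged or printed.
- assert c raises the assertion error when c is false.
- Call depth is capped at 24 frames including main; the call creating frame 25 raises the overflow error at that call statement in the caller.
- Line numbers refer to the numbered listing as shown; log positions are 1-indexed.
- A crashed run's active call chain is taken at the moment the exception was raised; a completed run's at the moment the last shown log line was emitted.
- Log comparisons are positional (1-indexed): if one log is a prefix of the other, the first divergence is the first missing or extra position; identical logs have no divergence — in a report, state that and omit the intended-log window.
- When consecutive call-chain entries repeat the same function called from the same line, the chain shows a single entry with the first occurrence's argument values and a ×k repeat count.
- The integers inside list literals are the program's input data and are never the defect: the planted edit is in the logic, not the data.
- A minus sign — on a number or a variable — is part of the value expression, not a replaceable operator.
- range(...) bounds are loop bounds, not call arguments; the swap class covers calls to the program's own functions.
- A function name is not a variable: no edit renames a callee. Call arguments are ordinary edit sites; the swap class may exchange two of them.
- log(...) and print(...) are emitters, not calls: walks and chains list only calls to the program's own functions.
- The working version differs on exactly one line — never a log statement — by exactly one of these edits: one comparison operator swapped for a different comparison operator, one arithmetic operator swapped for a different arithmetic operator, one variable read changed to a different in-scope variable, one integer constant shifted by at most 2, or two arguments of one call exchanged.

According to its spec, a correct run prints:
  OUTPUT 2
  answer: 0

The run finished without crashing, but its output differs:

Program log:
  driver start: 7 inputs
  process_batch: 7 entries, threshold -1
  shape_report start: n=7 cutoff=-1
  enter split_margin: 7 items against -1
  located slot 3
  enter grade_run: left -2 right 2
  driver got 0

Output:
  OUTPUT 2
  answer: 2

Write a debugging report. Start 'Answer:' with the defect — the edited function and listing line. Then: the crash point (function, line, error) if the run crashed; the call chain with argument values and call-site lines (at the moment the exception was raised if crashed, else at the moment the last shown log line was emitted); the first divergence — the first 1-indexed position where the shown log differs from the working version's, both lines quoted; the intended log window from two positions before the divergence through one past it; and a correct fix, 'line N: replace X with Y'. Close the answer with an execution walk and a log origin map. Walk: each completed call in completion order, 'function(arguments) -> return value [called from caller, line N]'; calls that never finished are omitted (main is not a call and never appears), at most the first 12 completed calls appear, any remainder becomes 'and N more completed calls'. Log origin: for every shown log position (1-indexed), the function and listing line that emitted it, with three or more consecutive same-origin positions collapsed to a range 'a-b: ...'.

Answer: the defect is in main at line 34.
Key fact: Log streams are identical — the defect surfaces only in the printed output.
Call chain: main.
First divergence: none — the logs agree in full.
Execution walk:
  split_margin([-4, 9, 12, -1, 6, 8, 0], -1) -> 3  [called from shape_report, line 9]
  shape_report([-4, 9, 12, -1, 6, 8, 0], -1) -> -2  [called from process_batch, line 22]
  grade_run(-2, 2) -> 0  [called from process_batch, line 24]
  process_batch([-4, 9, 12, -1, 6, 8, 0], -1) -> 0  [called from main, line 30]
Log origin:
  1: logged in main at line 29
  2: logged in process_batch at line 21
  3: logged in shape_report at line 8
  4: logged in split_margin at line 2
  5: logged in shape_report at line 10
  6: logged in grade_run at line 15
  7: logged in main at line 31
A correct fix: line 34: replace `gap` with `span`.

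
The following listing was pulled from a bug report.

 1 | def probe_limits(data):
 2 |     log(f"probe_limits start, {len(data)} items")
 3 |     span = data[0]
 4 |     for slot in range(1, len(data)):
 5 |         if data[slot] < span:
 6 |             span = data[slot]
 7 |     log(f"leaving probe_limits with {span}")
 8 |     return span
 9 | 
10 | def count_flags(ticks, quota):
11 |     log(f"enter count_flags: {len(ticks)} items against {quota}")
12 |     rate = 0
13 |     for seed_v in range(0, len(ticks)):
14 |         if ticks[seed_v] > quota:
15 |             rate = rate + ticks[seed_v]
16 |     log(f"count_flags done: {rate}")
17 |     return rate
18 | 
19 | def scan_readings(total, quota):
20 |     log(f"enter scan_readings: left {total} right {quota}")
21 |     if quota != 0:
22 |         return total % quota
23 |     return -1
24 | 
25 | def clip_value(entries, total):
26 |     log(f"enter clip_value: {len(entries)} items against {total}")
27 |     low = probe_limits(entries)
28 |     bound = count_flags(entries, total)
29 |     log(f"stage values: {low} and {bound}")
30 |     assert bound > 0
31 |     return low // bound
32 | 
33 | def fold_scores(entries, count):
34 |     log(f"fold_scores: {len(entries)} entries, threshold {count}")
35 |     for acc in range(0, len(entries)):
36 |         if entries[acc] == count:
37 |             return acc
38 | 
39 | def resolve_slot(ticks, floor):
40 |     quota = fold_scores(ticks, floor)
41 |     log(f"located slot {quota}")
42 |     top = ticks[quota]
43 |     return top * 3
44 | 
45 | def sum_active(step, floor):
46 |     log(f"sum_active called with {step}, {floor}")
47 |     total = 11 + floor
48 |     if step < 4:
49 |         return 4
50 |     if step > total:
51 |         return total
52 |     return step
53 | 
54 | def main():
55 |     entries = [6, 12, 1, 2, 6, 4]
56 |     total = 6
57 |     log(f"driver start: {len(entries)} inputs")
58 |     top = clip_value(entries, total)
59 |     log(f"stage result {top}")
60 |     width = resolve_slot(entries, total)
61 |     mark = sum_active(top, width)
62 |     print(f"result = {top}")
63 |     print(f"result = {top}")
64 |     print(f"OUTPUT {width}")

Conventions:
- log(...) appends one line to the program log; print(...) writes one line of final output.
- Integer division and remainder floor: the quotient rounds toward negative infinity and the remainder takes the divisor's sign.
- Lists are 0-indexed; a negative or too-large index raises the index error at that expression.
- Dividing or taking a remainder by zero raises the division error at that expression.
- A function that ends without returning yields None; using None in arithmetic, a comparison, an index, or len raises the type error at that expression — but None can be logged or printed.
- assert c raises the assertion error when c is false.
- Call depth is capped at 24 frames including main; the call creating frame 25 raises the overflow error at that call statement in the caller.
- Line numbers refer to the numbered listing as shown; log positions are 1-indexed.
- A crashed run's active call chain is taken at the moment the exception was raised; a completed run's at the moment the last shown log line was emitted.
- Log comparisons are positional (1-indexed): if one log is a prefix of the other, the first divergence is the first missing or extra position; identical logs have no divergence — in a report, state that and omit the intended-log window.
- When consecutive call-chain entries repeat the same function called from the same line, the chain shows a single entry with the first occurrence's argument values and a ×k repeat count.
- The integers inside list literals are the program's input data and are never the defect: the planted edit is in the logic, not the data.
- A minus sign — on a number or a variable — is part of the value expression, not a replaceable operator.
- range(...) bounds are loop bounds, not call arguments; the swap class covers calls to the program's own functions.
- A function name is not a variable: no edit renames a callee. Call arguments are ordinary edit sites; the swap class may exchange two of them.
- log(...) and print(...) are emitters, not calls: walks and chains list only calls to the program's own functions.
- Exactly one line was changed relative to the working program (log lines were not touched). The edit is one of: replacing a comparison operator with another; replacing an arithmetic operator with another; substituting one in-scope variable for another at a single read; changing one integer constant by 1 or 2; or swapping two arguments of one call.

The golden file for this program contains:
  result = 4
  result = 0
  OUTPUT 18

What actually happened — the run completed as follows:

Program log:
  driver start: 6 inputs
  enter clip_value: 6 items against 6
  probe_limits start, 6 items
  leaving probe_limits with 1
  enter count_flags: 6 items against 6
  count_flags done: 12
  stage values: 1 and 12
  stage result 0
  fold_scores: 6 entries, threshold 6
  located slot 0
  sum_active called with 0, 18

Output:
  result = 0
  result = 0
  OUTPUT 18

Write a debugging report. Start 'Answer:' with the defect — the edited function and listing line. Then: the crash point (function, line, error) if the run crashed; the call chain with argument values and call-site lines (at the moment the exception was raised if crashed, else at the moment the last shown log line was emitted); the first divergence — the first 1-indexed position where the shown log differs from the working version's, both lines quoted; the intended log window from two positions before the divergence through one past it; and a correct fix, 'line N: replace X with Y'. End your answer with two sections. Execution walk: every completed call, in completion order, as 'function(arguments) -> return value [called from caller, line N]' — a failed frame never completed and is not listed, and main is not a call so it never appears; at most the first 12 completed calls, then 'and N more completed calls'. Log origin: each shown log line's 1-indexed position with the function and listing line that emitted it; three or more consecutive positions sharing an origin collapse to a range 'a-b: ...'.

Answer: the defect is in main at line 62.
Core observation: The two runs log identically and part ways only at the printed values.
Call chain: main -> sum_active(0, 18) (called at line 61).
First divergence: none; the two logs match at every position.
Execution walk:
  probe_limits([6, 12, 1, 2, 6, 4]) -> 1  [called from clip_value, line 27]
  count_flags([6, 12, 1, 2, 6, 4], 6) -> 12  [called from clip_value, line 28]
  clip_value([6, 12, 1, 2, 6, 4], 6) -> 0  [called from main, line 58]
  fold_scores([6, 12, 1, 2, 6, 4], 6) -> 0  [called from resolve_slot, line 40]
  resolve_slot([6, 12, 1, 2, 6, 4], 6) -> 18  [called from main, line 60]
  sum_active(0, 18) -> 4  [called from main, line 61]
Origin of each log line:
  1 — main, line 57
  2 — clip_value, line 26
  3 — probe_limits, line 2
  4 — probe_limits, line 7
  5 — count_flags, line 11
  6 — count_flags, line 16
  7 — clip_value, line 29
  8 — main, line 59
  9 — fold_scores, line 34
  10 — resolve_slot, line 41
  11 — sum_active, line 46
A correct fix: line 62: replace `top` with `mark`.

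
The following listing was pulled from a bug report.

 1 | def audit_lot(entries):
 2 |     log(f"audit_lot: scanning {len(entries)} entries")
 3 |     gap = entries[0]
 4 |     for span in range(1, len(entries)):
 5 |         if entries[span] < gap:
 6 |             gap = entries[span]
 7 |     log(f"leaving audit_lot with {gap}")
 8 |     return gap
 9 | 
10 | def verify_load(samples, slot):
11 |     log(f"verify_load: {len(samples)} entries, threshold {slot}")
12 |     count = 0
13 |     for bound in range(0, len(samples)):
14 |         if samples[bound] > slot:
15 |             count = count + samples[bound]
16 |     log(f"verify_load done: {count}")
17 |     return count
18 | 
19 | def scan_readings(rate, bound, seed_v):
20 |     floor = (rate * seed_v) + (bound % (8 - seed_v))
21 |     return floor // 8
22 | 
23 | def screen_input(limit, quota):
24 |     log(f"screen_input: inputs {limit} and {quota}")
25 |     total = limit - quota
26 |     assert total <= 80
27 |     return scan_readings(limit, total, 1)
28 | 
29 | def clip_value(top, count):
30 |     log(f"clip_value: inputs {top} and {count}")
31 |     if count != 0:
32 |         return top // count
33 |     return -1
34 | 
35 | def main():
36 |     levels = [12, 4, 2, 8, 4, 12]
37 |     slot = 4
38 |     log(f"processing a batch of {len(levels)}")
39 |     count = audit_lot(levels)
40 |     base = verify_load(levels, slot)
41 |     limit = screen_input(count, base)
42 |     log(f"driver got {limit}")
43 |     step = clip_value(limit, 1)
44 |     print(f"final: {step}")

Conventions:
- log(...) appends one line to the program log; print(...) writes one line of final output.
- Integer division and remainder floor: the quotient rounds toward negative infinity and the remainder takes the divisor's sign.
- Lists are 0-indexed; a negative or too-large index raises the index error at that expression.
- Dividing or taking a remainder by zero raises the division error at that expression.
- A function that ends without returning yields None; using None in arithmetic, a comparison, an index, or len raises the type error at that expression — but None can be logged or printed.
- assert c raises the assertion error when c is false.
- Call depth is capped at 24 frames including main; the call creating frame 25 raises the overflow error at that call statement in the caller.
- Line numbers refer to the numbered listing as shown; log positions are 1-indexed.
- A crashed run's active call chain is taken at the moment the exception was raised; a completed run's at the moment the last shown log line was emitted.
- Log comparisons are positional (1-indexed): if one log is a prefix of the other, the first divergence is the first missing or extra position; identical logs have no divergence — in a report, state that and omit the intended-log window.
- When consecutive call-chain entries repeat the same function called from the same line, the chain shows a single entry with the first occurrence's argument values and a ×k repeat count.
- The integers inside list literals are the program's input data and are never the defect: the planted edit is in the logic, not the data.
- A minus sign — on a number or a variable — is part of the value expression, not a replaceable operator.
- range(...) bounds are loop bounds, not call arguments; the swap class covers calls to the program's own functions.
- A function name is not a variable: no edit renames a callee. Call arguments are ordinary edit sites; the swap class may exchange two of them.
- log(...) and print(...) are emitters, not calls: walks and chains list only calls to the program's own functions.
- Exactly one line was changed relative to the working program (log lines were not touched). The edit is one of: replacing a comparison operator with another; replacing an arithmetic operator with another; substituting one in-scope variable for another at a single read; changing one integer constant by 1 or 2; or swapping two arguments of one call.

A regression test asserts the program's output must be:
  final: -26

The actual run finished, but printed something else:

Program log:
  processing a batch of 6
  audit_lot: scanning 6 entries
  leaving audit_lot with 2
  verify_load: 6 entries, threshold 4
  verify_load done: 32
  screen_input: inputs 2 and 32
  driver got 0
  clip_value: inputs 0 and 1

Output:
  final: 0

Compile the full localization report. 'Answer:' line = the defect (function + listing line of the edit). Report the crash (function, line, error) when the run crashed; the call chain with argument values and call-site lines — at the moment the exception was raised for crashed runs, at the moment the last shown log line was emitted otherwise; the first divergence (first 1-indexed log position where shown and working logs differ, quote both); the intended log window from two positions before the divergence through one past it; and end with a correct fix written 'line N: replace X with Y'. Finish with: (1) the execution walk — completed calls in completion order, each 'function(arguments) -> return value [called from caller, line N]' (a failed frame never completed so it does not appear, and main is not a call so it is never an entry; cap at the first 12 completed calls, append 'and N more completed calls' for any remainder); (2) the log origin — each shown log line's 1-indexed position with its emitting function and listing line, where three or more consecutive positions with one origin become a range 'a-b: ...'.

Answer: the defect is in scan_readings at line 20.
Core observation: The earliest visible damage is log position 7 — 'driver got 0' rather than the intended 'driver got -26'.
Call chain: main -> clip_value(0, 1) (called at line 43).
First divergence: position 7 — shown 'driver got 0', intended 'driver got -26'.
Intended log window:
  5: verify_load done: 32
  6: screen_input: inputs 2 and 32
  7: driver got -26
  8: clip_value: inputs -26 and 1
Execution walk:
  audit_lot([12, 4, 2, 8, 4, 12]) -> 2  [called from main, line 39]
  verify_load([12, 4, 2, 8, 4, 12], 4) -> 32  [called from main, line 40]
  scan_readings(2, -30, 1) -> 0  [called from screen_input, line 27]
  screen_input(2, 32) -> 0  [called from main, line 41]
  clip_value(0, 1) -> 0  [called from main, line 43]
Origin of each log line:
  1: logged in main at line 38
  2: logged in audit_lot at line 2
  3: logged in audit_lot at line 7
  4: logged in verify_load at line 11
  5: logged in verify_load at line 16
  6: logged in screen_input at line 24
  7: logged in main at line 42
  8: logged in clip_value at line 30
A correct fix: line 20: replace `%` with `*`.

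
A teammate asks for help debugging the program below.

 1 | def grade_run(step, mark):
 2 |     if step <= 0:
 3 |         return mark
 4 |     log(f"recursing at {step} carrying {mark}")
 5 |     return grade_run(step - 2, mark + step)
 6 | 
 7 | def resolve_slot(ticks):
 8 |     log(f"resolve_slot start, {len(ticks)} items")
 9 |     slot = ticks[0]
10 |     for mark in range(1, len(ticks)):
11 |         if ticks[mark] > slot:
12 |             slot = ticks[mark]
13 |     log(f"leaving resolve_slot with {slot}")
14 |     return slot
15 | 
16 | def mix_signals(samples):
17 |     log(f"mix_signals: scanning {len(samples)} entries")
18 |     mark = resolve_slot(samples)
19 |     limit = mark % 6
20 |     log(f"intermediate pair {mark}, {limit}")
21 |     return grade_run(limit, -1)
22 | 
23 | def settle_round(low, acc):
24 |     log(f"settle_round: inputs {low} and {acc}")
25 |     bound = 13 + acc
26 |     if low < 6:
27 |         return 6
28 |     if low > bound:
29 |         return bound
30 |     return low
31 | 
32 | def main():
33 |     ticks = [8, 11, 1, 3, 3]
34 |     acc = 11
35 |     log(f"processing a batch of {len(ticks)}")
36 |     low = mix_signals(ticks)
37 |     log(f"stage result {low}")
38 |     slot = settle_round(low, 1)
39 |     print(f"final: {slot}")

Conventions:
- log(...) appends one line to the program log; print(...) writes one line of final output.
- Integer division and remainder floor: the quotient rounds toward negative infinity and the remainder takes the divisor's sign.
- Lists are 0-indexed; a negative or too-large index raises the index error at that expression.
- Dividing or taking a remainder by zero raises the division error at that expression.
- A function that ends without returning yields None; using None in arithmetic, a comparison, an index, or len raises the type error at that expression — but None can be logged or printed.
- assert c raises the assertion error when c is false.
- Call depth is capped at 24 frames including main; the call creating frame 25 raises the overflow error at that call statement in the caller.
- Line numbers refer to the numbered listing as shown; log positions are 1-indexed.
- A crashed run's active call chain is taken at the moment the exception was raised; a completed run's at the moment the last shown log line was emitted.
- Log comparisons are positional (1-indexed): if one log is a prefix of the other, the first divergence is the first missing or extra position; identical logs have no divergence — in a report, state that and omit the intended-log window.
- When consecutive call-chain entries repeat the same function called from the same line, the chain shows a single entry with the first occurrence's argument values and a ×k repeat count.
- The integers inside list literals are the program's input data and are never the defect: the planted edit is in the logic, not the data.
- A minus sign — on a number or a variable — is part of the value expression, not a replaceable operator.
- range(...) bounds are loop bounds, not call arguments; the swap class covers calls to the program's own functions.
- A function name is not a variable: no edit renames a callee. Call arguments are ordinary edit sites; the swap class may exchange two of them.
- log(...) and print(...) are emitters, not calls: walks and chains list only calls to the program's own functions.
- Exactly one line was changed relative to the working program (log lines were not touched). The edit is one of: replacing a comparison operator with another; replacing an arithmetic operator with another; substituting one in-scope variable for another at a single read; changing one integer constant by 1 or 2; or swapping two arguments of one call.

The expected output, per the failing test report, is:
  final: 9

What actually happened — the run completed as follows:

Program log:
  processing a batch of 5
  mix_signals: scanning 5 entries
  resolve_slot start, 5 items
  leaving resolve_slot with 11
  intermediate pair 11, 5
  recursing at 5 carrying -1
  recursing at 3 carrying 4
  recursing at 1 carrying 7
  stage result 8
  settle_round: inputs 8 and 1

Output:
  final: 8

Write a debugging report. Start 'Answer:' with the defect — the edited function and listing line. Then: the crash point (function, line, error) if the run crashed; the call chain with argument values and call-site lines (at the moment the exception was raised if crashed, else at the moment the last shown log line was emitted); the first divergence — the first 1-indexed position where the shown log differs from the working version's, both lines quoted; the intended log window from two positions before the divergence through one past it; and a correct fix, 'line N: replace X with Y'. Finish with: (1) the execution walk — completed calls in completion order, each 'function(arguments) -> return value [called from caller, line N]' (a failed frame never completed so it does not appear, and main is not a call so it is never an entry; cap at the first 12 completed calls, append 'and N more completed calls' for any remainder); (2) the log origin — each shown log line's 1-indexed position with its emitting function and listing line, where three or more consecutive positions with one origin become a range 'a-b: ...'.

Answer: the defect is in mix_signals at line 21.
Core observation: Everything matches until log position 6, which reads 'recursing at 5 carrying -1' in place of 'recursing at 5 carrying 0'.
Call chain: main -> settle_round(8, 1) (called at line 38).
First divergence: at position 6 the run shows 'recursing at 5 carrying -1' where the working version logs 'recursing at 5 carrying 0'.
Intended log window:
  4: leaving resolve_slot with 11
  5: intermediate pair 11, 5
  6: recursing at 5 carrying 0
  7: recursing at 3 carrying 5
Execution walk:
  resolve_slot([8, 11, 1, 3, 3]) -> 11  [called from mix_signals, line 18]
  grade_run(-1, 8) -> 8  [called from grade_run, line 5]
  grade_run(1, 7) -> 8  [called from grade_run, line 5]
  grade_run(3, 4) -> 8  [called from grade_run, line 5]
  grade_run(5, -1) -> 8  [called from mix_signals, line 21]
  mix_signals([8, 11, 1, 3, 3]) -> 8  [called from main, line 36]
  settle_round(8, 1) -> 8  [called from main, line 38]
Log line origins:
  1 — main, line 35
  2 — mix_signals, line 17
  3 — resolve_slot, line 8
  4 — resolve_slot, line 13
  5 — mix_signals, line 20
  6-8 — grade_run, line 4
  9 — main, line 37
  10 — settle_round, line 24
A correct fix: line 21: replace `-1` with `0`.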